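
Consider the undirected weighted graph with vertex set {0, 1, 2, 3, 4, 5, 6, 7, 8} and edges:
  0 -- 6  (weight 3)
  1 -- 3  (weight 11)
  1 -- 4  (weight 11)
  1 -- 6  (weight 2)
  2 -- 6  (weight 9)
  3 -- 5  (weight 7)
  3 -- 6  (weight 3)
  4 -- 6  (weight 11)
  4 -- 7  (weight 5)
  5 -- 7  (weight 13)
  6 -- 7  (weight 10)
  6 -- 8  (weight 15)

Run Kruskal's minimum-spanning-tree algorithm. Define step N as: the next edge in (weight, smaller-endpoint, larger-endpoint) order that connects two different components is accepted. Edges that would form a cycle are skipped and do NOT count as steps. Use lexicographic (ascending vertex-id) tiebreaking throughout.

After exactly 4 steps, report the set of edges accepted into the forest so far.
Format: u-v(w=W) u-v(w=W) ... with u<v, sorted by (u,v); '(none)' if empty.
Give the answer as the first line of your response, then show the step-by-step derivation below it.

0-6(w=3) 1-6(w=2) 3-6(w=3) 4-7(w=5)

step 1: add edge 1-6 (w=2); MST = {1-6(w=2)}
step 2: add edge 0-6 (w=3); MST = {0-6(w=3) 1-6(w=2)}
step 3: add edge 3-6 (w=3); MST = {0-6(w=3) 1-6(w=2) 3-6(w=3)}
step 4: add edge 4-7 (w=5); MST = {0-6(w=3) 1-6(w=2) 3-6(w=3) 4-7(w=5)}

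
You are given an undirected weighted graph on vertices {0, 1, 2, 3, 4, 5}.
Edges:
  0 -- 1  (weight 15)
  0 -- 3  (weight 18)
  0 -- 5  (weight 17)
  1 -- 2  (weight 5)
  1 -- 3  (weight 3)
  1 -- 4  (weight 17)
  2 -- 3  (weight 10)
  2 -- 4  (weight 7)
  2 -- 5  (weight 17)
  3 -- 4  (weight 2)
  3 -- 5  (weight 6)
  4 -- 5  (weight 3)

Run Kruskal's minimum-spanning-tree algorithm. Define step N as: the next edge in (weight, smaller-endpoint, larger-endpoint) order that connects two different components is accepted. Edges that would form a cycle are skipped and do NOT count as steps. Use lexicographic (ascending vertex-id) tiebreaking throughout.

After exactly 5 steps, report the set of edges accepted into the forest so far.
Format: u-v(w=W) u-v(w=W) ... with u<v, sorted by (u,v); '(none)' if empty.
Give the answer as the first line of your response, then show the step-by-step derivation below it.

0-1(w=15) 1-2(w=5) 1-3(w=3) 3-4(w=2) 4-5(w=3)

step 1: add edge 3-4 (w=2); MST = {3-4(w=2)}
step 2: add edge 1-3 (w=3); MST = {1-3(w=3) 3-4(w=2)}
step 3: add edge 4-5 (w=3); MST = {1-3(w=3) 3-4(w=2) 4-5(w=3)}
step 4: add edge 1-2 (w=5); MST = {1-2(w=5) 1-3(w=3) 3-4(w=2) 4-5(w=3)}
step 5: add edge 0-1 (w=15); MST = {0-1(w=15) 1-2(w=5) 1-3(w=3) 3-4(w=2) 4-5(w=3)}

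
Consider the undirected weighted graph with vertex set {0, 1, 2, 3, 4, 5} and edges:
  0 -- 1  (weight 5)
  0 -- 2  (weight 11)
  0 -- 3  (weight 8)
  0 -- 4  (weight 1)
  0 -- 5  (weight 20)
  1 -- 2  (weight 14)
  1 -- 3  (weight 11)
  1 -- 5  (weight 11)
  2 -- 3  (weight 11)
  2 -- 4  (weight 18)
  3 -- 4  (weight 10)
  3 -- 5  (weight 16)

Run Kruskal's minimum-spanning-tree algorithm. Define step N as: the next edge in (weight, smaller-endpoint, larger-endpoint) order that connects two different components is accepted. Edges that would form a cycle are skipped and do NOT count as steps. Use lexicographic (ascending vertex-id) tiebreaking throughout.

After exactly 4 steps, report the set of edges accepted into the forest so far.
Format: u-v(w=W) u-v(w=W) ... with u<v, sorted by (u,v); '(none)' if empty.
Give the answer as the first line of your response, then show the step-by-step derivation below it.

0-1(w=5) 0-2(w=11) 0-3(w=8) 0-4(w=1)

step 1: add edge 0-4 (w=1); MST = {0-4(w=1)}
step 2: add edge 0-1 (w=5); MST = {0-1(w=5) 0-4(w=1)}
step 3: add edge 0-3 (w=8); MST = {0-1(w=5) 0-3(w=8) 0-4(w=1)}
step 4: add edge 0-2 (w=11); MST = {0-1(w=5) 0-2(w=11) 0-3(w=8) 0-4(w=1)}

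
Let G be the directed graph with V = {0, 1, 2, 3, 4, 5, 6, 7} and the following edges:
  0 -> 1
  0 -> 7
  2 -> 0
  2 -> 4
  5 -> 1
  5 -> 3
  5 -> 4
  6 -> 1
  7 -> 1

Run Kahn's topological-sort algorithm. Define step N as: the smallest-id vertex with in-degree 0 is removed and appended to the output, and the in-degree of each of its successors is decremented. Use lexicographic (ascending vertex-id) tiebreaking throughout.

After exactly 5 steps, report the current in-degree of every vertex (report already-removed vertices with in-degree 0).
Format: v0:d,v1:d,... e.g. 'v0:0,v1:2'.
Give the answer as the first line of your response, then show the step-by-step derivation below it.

v0:0,v1:2,v2:0,v3:0,v4:0,v5:0,v6:0,v7:0

step 1: output 2; order=[2]; indeg=(0,4,0,1,1,0,0,1)
step 2: output 0; order=[2,0]; indeg=(0,3,0,1,1,0,0,0)
step 3: output 5; order=[2,0,5]; indeg=(0,2,0,0,0,0,0,0)
step 4: output 3; order=[2,0,5,3]; indeg=(0,2,0,0,0,0,0,0)
step 5: output 4; order=[2,0,5,3,4]; indeg=(0,2,0,0,0,0,0,0)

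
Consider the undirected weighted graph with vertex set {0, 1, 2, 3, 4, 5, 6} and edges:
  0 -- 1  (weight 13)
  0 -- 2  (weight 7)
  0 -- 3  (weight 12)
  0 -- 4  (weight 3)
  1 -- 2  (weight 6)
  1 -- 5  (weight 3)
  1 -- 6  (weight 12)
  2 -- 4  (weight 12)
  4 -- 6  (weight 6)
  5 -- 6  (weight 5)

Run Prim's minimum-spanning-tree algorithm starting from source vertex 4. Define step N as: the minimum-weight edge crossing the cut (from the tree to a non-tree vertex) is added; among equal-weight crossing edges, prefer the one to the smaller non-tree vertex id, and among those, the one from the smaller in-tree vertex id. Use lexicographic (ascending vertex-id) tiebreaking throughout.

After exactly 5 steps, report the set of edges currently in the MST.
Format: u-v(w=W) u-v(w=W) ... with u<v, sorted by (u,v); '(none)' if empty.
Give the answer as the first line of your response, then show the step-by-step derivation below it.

0-4(w=3) 1-2(w=6) 1-5(w=3) 4-6(w=6) 5-6(w=5)

step 1: add edge 0-4 (w=3); MST = {0-4(w=3)}
step 2: add edge 4-6 (w=6); MST = {0-4(w=3) 4-6(w=6)}
step 3: add edge 5-6 (w=5); MST = {0-4(w=3) 4-6(w=6) 5-6(w=5)}
step 4: add edge 1-5 (w=3); MST = {0-4(w=3) 1-5(w=3) 4-6(w=6) 5-6(w=5)}
step 5: add edge 1-2 (w=6); MST = {0-4(w=3) 1-2(w=6) 1-5(w=3) 4-6(w=6) 5-6(w=5)}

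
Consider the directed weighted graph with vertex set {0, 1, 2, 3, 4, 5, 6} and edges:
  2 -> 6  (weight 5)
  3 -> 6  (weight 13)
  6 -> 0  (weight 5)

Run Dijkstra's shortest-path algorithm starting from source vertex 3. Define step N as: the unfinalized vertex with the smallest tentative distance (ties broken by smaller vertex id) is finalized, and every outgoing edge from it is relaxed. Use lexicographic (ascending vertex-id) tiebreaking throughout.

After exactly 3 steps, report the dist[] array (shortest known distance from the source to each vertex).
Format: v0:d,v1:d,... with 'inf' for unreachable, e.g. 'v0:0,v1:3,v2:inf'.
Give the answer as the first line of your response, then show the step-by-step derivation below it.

v0:18,v1:inf,v2:inf,v3:0,v4:inf,v5:inf,v6:13

step 1: dist = v0:inf,v1:inf,v2:inf,v3:0,v4:inf,v5:inf,v6:13
step 2: dist = v0:18,v1:inf,v2:inf,v3:0,v4:inf,v5:inf,v6:13
step 3: dist = v0:18,v1:inf,v2:inf,v3:0,v4:inf,v5:inf,v6:13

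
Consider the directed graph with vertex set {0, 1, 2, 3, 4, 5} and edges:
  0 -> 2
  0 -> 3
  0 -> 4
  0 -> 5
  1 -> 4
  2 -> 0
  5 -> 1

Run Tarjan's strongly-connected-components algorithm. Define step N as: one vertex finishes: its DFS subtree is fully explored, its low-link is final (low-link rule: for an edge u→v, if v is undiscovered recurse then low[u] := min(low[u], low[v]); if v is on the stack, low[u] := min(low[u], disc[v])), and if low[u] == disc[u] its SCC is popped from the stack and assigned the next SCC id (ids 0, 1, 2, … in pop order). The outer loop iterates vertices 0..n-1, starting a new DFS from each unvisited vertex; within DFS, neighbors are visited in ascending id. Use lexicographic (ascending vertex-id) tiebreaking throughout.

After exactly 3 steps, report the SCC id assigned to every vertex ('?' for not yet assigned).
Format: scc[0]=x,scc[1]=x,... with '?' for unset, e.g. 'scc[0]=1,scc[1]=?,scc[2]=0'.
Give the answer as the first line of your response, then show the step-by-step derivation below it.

scc[0]=?,scc[1]=?,scc[2]=?,scc[3]=0,scc[4]=1,scc[5]=?

step 1: low=(low[0]=0,low[1]=?,low[2]=0,low[3]=?,low[4]=?,low[5]=?); scc=(scc[0]=?,scc[1]=?,scc[2]=?,scc[3]=?,scc[4]=?,scc[5]=?)
step 2: low=(low[0]=0,low[1]=?,low[2]=0,low[3]=2,low[4]=?,low[5]=?); scc=(scc[0]=?,scc[1]=?,scc[2]=?,scc[3]=0,scc[4]=?,scc[5]=?)
step 3: low=(low[0]=0,low[1]=?,low[2]=0,low[3]=2,low[4]=3,low[5]=?); scc=(scc[0]=?,scc[1]=?,scc[2]=?,scc[3]=0,scc[4]=1,scc[5]=?)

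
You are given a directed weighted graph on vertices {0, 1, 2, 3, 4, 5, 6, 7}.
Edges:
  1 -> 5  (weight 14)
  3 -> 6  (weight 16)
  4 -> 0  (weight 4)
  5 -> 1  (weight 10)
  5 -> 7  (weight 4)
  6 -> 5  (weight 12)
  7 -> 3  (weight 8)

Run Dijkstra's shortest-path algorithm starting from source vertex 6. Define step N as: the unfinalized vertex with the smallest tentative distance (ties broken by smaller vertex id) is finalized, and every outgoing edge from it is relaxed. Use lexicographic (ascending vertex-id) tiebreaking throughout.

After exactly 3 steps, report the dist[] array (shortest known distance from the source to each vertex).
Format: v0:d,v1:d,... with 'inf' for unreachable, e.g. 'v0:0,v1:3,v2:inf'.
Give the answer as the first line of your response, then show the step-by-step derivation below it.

v0:inf,v1:22,v2:inf,v3:24,v4:inf,v5:12,v6:0,v7:16

step 1: dist = v0:inf,v1:inf,v2:inf,v3:inf,v4:inf,v5:12,v6:0,v7:inf
step 2: dist = v0:inf,v1:22,v2:inf,v3:inf,v4:inf,v5:12,v6:0,v7:16
step 3: dist = v0:inf,v1:22,v2:inf,v3:24,v4:inf,v5:12,v6:0,v7:16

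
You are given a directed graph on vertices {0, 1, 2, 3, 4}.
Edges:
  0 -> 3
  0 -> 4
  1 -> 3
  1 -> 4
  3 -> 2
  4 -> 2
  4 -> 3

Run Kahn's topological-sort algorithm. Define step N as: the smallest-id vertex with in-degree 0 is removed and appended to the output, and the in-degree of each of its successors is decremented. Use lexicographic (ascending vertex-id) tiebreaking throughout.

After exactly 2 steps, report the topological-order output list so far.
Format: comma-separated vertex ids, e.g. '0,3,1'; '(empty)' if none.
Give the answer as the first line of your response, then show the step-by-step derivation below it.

0,1

step 1: output 0; order=[0]; indeg=(0,0,2,2,1)
step 2: output 1; order=[0,1]; indeg=(0,0,2,1,0)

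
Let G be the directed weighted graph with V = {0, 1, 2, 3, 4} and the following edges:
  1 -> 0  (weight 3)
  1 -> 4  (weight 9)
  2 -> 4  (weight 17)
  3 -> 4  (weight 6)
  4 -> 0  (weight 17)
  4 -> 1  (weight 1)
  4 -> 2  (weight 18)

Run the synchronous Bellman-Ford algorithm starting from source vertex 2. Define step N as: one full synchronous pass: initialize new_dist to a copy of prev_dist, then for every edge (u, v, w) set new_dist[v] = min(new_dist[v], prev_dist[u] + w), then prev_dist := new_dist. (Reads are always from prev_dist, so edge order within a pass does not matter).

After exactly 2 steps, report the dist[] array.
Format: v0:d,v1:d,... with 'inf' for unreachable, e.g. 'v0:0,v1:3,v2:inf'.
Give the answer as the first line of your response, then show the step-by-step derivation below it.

v0:34,v1:18,v2:0,v3:inf,v4:17

step 1: dist = v0:inf,v1:inf,v2:0,v3:inf,v4:17
step 2: dist = v0:34,v1:18,v2:0,v3:inf,v4:17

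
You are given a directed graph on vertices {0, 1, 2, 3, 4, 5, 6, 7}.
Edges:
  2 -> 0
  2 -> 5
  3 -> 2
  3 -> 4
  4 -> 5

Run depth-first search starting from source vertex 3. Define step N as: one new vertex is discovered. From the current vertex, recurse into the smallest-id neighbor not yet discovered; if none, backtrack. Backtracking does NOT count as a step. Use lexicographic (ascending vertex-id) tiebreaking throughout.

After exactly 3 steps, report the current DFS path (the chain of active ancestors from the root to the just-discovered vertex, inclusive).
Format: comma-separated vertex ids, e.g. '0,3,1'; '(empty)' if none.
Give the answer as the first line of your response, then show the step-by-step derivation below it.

3,2,0

step 1: discover 3; path=3; order=3
step 2: discover 2; path=3>2; order=3,2
step 3: discover 0; path=3>2>0; order=3,2,0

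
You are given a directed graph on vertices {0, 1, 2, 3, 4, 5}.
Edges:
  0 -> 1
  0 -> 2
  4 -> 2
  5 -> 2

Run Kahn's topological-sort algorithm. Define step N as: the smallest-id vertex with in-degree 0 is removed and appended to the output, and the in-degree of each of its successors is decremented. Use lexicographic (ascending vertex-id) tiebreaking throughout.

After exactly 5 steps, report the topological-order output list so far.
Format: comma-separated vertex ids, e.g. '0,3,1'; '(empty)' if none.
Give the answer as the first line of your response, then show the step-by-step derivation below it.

0,1,3,4,5

step 1: output 0; order=[0]; indeg=(0,0,2,0,0,0)
step 2: output 1; order=[0,1]; indeg=(0,0,2,0,0,0)
step 3: output 3; order=[0,1,3]; indeg=(0,0,2,0,0,0)
step 4: output 4; order=[0,1,3,4]; indeg=(0,0,1,0,0,0)
step 5: output 5; order=[0,1,3,4,5]; indeg=(0,0,0,0,0,0)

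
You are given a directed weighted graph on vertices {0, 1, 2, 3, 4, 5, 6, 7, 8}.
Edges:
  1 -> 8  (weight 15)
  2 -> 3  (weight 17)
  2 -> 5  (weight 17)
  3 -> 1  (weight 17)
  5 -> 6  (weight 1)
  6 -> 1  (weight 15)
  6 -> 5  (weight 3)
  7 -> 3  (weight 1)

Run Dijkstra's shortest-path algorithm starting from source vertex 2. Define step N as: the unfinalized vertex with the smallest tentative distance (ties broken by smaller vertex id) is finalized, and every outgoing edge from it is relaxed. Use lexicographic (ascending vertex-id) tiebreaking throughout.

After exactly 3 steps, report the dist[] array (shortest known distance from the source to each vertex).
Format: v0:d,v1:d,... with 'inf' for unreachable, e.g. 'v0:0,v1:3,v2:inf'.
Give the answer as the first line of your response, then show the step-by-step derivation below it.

v0:inf,v1:34,v2:0,v3:17,v4:inf,v5:17,v6:18,v7:inf,v8:inf

step 1: dist = v0:inf,v1:inf,v2:0,v3:17,v4:inf,v5:17,v6:inf,v7:inf,v8:inf
step 2: dist = v0:inf,v1:34,v2:0,v3:17,v4:inf,v5:17,v6:inf,v7:inf,v8:inf
step 3: dist = v0:inf,v1:34,v2:0,v3:17,v4:inf,v5:17,v6:18,v7:inf,v8:inf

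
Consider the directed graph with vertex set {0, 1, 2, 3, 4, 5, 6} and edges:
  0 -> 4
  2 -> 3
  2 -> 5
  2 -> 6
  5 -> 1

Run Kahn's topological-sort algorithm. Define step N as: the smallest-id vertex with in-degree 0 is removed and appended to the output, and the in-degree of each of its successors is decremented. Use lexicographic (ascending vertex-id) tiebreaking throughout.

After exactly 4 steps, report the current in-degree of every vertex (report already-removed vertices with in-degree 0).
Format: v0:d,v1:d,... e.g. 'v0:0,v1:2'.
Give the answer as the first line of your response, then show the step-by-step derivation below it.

v0:0,v1:1,v2:0,v3:0,v4:0,v5:0,v6:0

step 1: output 0; order=[0]; indeg=(0,1,0,1,0,1,1)
step 2: output 2; order=[0,2]; indeg=(0,1,0,0,0,0,0)
step 3: output 3; order=[0,2,3]; indeg=(0,1,0,0,0,0,0)
step 4: output 4; order=[0,2,3,4]; indeg=(0,1,0,0,0,0,0)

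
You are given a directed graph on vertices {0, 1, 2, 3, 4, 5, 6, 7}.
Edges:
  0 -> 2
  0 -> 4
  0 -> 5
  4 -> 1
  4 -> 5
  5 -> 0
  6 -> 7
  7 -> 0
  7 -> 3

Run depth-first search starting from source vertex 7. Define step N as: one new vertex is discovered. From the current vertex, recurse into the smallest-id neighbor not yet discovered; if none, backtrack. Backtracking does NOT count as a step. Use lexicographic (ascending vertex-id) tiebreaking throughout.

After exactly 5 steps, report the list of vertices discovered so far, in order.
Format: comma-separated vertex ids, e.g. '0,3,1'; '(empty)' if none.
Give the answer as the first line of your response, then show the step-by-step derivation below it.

7,0,2,4,1

step 1: discover 7; path=7; order=7
step 2: discover 0; path=7>0; order=7,0
step 3: discover 2; path=7>0>2; order=7,0,2
step 4: discover 4; path=7>0>4; order=7,0,2,4
step 5: discover 1; path=7>0>4>1; order=7,0,2,4,1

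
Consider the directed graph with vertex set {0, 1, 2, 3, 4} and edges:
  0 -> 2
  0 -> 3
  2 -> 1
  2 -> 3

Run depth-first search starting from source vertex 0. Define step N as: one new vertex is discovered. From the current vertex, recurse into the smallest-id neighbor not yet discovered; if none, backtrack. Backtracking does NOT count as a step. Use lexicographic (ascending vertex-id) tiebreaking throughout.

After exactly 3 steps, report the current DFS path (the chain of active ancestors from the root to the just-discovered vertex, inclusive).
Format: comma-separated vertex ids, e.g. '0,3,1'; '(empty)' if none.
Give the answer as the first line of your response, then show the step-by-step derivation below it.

0,2,1

step 1: discover 0; path=0; order=0
step 2: discover 2; path=0>2; order=0,2
step 3: discover 1; path=0>2>1; order=0,2,1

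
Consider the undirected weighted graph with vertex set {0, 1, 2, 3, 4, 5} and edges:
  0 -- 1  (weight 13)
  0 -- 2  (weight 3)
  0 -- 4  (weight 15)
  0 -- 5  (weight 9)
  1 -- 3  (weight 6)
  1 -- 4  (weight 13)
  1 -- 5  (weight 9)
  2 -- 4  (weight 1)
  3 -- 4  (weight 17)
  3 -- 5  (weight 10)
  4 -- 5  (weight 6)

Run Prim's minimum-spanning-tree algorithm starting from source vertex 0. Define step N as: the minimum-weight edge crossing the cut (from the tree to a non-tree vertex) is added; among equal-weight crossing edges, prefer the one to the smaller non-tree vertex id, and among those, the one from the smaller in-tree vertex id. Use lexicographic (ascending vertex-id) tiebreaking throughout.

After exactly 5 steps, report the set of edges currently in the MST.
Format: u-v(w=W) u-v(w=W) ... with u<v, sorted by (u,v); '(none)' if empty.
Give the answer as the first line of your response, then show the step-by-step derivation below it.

0-2(w=3) 1-3(w=6) 1-5(w=9) 2-4(w=1) 4-5(w=6)

step 1: add edge 0-2 (w=3); MST = {0-2(w=3)}
step 2: add edge 2-4 (w=1); MST = {0-2(w=3) 2-4(w=1)}
step 3: add edge 4-5 (w=6); MST = {0-2(w=3) 2-4(w=1) 4-5(w=6)}
step 4: add edge 1-5 (w=9); MST = {0-2(w=3) 1-5(w=9) 2-4(w=1) 4-5(w=6)}
step 5: add edge 1-3 (w=6); MST = {0-2(w=3) 1-3(w=6) 1-5(w=9) 2-4(w=1) 4-5(w=6)}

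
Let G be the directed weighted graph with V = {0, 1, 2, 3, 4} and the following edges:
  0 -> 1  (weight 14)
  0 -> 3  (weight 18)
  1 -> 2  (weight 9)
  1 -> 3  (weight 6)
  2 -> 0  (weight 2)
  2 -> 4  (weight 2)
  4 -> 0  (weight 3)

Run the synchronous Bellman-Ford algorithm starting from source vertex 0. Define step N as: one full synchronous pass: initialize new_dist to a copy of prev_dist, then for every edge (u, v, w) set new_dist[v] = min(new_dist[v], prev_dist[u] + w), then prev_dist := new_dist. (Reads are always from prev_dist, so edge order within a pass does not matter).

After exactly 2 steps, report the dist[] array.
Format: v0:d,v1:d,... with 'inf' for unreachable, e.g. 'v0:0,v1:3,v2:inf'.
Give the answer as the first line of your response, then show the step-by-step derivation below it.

v0:0,v1:14,v2:23,v3:18,v4:inf

step 1: dist = v0:0,v1:14,v2:inf,v3:18,v4:inf
step 2: dist = v0:0,v1:14,v2:23,v3:18,v4:inf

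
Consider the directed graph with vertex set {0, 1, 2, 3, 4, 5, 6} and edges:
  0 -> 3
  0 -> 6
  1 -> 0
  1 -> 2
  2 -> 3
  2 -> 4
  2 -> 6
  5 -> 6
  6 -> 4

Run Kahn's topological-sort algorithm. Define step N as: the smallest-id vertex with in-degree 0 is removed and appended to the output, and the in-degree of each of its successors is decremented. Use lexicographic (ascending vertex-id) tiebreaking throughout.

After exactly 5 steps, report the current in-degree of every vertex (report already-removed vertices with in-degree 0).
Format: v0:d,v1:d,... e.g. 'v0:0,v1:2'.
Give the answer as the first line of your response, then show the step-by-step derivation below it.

v0:0,v1:0,v2:0,v3:0,v4:1,v5:0,v6:0

step 1: output 1; order=[1]; indeg=(0,0,0,2,2,0,3)
step 2: output 0; order=[1,0]; indeg=(0,0,0,1,2,0,2)
step 3: output 2; order=[1,0,2]; indeg=(0,0,0,0,1,0,1)
step 4: output 3; order=[1,0,2,3]; indeg=(0,0,0,0,1,0,1)
step 5: output 5; order=[1,0,2,3,5]; indeg=(0,0,0,0,1,0,0)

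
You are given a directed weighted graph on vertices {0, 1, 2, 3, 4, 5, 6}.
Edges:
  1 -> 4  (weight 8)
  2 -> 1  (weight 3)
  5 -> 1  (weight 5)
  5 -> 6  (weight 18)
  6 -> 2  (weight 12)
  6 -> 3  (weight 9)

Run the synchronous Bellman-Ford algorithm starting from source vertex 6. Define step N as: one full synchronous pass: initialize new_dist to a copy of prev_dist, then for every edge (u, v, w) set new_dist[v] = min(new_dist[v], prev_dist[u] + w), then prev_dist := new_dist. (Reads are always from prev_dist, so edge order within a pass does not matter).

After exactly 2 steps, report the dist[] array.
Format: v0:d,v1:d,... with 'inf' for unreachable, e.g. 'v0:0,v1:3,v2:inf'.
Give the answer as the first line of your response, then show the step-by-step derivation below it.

v0:inf,v1:15,v2:12,v3:9,v4:inf,v5:inf,v6:0

step 1: dist = v0:inf,v1:inf,v2:12,v3:9,v4:inf,v5:inf,v6:0
step 2: dist = v0:inf,v1:15,v2:12,v3:9,v4:inf,v5:inf,v6:0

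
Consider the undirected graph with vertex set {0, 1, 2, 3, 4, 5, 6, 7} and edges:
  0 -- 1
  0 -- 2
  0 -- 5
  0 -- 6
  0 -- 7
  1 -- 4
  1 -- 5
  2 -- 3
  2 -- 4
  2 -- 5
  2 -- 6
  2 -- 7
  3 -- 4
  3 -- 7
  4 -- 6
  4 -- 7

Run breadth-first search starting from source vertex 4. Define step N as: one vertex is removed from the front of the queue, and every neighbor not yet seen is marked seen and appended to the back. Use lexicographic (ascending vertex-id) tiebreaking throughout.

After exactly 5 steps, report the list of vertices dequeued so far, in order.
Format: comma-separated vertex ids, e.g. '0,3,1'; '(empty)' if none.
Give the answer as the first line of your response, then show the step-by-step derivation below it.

4,1,2,3,6

step 1: dequeue 4; queue=[1,2,3,6,7]; order=4
step 2: dequeue 1; queue=[2,3,6,7,0,5]; order=4,1
step 3: dequeue 2; queue=[3,6,7,0,5]; order=4,1,2
step 4: dequeue 3; queue=[6,7,0,5]; order=4,1,2,3
step 5: dequeue 6; queue=[7,0,5]; order=4,1,2,3,6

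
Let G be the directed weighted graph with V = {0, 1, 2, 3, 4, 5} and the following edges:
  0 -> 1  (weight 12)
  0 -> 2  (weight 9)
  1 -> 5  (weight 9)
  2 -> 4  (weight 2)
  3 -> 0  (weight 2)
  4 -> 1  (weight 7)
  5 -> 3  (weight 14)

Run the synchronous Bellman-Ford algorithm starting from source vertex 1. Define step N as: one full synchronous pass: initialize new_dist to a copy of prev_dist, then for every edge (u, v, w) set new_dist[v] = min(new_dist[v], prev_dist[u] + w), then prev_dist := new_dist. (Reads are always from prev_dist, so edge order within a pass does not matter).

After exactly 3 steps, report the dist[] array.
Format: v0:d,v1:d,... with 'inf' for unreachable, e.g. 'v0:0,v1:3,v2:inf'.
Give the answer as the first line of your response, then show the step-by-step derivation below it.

v0:25,v1:0,v2:inf,v3:23,v4:inf,v5:9

step 1: dist = v0:inf,v1:0,v2:inf,v3:inf,v4:inf,v5:9
step 2: dist = v0:inf,v1:0,v2:inf,v3:23,v4:inf,v5:9
step 3: dist = v0:25,v1:0,v2:inf,v3:23,v4:inf,v5:9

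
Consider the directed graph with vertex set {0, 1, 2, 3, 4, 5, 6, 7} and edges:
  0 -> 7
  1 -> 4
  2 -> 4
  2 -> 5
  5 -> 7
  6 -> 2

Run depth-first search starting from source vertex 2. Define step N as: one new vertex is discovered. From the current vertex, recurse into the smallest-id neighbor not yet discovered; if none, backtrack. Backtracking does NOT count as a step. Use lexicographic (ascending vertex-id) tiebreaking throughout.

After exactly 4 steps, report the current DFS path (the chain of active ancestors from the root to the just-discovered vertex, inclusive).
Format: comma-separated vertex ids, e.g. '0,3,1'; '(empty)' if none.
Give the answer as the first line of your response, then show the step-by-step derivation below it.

2,5,7

step 1: discover 2; path=2; order=2
step 2: discover 4; path=2>4; order=2,4
step 3: discover 5; path=2>5; order=2,4,5
step 4: discover 7; path=2>5>7; order=2,4,5,7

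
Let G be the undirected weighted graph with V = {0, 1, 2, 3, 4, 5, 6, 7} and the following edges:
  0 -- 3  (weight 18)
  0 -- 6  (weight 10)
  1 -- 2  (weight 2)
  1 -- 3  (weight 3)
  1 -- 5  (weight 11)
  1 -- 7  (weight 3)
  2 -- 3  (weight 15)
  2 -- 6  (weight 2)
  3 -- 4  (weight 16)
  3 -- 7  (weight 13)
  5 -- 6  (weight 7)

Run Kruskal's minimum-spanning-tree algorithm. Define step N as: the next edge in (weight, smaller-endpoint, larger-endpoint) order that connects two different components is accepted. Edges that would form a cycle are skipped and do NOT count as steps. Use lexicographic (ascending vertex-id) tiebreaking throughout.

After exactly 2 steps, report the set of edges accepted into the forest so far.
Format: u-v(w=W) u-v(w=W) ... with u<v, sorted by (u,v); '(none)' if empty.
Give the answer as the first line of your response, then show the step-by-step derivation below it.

1-2(w=2) 2-6(w=2)

step 1: add edge 1-2 (w=2); MST = {1-2(w=2)}
step 2: add edge 2-6 (w=2); MST = {1-2(w=2) 2-6(w=2)}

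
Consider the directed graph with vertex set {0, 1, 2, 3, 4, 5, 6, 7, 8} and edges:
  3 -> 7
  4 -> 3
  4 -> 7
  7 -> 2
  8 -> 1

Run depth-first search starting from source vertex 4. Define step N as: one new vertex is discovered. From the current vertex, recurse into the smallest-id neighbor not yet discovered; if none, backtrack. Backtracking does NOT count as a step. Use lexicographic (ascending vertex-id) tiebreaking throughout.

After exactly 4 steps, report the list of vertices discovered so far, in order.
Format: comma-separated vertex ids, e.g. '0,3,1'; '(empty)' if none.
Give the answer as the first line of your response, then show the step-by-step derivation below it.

4,3,7,2

step 1: discover 4; path=4; order=4
step 2: discover 3; path=4>3; order=4,3
step 3: discover 7; path=4>3>7; order=4,3,7
step 4: discover 2; path=4>3>7>2; order=4,3,7,2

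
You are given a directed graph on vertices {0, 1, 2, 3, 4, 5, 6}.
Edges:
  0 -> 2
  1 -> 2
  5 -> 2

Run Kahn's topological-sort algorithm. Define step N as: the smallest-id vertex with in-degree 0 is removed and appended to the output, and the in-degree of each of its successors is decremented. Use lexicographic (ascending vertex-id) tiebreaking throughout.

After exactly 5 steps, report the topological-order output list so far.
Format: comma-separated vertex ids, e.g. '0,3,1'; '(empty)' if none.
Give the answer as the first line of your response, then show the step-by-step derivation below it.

0,1,3,4,5

step 1: output 0; order=[0]; indeg=(0,0,2,0,0,0,0)
step 2: output 1; order=[0,1]; indeg=(0,0,1,0,0,0,0)
step 3: output 3; order=[0,1,3]; indeg=(0,0,1,0,0,0,0)
step 4: output 4; order=[0,1,3,4]; indeg=(0,0,1,0,0,0,0)
step 5: output 5; order=[0,1,3,4,5]; indeg=(0,0,0,0,0,0,0)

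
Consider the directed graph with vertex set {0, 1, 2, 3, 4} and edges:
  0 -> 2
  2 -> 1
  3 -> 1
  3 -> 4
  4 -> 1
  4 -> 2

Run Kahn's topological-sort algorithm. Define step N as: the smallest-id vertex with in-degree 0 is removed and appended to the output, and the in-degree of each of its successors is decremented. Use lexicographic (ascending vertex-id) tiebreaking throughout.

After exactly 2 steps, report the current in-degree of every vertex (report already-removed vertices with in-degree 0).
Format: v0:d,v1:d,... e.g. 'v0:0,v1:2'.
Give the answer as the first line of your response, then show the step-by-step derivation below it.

v0:0,v1:2,v2:1,v3:0,v4:0

step 1: output 0; order=[0]; indeg=(0,3,1,0,1)
step 2: output 3; order=[0,3]; indeg=(0,2,1,0,0)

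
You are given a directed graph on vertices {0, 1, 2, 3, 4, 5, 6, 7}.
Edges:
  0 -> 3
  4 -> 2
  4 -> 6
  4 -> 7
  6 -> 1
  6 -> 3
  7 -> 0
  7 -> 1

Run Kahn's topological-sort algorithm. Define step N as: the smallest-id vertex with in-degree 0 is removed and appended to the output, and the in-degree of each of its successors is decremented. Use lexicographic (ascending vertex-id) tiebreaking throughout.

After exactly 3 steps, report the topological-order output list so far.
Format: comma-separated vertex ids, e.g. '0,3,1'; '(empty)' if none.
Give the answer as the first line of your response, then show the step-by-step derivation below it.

4,2,5

step 1: output 4; order=[4]; indeg=(1,2,0,2,0,0,0,0)
step 2: output 2; order=[4,2]; indeg=(1,2,0,2,0,0,0,0)
step 3: output 5; order=[4,2,5]; indeg=(1,2,0,2,0,0,0,0)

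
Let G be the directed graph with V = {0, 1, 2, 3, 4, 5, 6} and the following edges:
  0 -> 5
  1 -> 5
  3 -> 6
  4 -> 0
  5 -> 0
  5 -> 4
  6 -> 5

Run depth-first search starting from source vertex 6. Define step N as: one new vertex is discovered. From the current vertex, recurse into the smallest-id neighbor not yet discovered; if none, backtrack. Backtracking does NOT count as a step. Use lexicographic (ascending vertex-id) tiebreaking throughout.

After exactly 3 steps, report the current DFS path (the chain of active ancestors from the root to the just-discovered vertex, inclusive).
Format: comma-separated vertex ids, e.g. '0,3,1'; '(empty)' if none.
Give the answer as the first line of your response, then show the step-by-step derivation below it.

6,5,0

step 1: discover 6; path=6; order=6
step 2: discover 5; path=6>5; order=6,5
step 3: discover 0; path=6>5>0; order=6,5,0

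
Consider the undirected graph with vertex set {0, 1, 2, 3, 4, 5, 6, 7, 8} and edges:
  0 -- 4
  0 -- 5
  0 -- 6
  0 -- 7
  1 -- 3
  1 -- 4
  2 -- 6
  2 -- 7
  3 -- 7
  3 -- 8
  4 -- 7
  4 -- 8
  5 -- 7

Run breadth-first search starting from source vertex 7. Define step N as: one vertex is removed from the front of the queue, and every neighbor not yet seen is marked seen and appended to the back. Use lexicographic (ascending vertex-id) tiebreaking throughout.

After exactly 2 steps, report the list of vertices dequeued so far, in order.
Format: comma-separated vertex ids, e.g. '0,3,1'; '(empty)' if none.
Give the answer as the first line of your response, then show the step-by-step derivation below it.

7,0

step 1: dequeue 7; queue=[0,2,3,4,5]; order=7
step 2: dequeue 0; queue=[2,3,4,5,6]; order=7,0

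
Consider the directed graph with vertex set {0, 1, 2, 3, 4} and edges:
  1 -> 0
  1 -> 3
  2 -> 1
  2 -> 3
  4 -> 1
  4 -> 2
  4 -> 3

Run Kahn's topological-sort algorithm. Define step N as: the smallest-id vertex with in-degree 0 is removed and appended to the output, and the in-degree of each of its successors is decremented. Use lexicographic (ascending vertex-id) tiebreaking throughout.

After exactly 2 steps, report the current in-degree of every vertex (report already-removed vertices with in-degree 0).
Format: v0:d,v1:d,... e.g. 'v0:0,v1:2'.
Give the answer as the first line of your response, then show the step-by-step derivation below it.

v0:1,v1:0,v2:0,v3:1,v4:0

step 1: output 4; order=[4]; indeg=(1,1,0,2,0)
step 2: output 2; order=[4,2]; indeg=(1,0,0,1,0)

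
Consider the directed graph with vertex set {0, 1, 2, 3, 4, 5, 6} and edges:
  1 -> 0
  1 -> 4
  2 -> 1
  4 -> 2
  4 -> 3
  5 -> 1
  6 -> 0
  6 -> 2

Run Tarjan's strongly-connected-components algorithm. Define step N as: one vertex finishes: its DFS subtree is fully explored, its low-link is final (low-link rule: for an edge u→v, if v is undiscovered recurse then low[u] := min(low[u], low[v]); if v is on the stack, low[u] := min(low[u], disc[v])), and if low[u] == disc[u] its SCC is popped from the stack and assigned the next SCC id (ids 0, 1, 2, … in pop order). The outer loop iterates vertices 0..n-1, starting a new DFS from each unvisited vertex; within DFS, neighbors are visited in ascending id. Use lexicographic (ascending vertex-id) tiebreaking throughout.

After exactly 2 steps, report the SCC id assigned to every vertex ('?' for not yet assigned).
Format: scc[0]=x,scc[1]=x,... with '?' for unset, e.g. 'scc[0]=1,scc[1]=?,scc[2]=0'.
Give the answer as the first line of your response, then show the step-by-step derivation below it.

scc[0]=0,scc[1]=?,scc[2]=?,scc[3]=?,scc[4]=?,scc[5]=?,scc[6]=?

step 1: low=(low[0]=0,low[1]=?,low[2]=?,low[3]=?,low[4]=?,low[5]=?,low[6]=?); scc=(scc[0]=0,scc[1]=?,scc[2]=?,scc[3]=?,scc[4]=?,scc[5]=?,scc[6]=?)
step 2: low=(low[0]=0,low[1]=1,low[2]=1,low[3]=?,low[4]=2,low[5]=?,low[6]=?); scc=(scc[0]=0,scc[1]=?,scc[2]=?,scc[3]=?,scc[4]=?,scc[5]=?,scc[6]=?)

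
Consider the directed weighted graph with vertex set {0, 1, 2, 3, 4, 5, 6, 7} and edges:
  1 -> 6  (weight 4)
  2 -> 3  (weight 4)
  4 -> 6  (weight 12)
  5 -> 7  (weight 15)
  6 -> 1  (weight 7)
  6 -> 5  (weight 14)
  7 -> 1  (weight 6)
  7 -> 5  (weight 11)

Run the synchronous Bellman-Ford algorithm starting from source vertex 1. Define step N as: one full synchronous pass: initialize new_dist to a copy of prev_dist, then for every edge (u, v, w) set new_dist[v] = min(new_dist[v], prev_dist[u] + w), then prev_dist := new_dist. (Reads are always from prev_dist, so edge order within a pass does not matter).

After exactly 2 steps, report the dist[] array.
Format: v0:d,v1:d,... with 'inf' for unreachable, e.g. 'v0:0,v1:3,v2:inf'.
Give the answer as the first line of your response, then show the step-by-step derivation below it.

v0:inf,v1:0,v2:inf,v3:inf,v4:inf,v5:18,v6:4,v7:inf

step 1: dist = v0:inf,v1:0,v2:inf,v3:inf,v4:inf,v5:inf,v6:4,v7:inf
step 2: dist = v0:inf,v1:0,v2:inf,v3:inf,v4:inf,v5:18,v6:4,v7:inf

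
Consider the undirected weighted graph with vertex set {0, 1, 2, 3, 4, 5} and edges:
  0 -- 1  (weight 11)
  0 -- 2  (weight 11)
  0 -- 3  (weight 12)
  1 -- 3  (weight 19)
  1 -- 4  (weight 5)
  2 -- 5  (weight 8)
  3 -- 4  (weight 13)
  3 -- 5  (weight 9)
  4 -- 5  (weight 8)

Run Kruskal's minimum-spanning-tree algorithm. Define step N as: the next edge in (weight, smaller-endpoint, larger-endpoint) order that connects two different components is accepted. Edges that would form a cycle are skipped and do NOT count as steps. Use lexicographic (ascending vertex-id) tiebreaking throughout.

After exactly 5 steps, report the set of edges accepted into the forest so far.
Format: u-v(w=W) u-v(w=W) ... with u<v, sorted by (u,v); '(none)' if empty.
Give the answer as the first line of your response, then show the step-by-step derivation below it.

0-1(w=11) 1-4(w=5) 2-5(w=8) 3-5(w=9) 4-5(w=8)

step 1: add edge 1-4 (w=5); MST = {1-4(w=5)}
step 2: add edge 2-5 (w=8); MST = {1-4(w=5) 2-5(w=8)}
step 3: add edge 4-5 (w=8); MST = {1-4(w=5) 2-5(w=8) 4-5(w=8)}
step 4: add edge 3-5 (w=9); MST = {1-4(w=5) 2-5(w=8) 3-5(w=9) 4-5(w=8)}
step 5: add edge 0-1 (w=11); MST = {0-1(w=11) 1-4(w=5) 2-5(w=8) 3-5(w=9) 4-5(w=8)}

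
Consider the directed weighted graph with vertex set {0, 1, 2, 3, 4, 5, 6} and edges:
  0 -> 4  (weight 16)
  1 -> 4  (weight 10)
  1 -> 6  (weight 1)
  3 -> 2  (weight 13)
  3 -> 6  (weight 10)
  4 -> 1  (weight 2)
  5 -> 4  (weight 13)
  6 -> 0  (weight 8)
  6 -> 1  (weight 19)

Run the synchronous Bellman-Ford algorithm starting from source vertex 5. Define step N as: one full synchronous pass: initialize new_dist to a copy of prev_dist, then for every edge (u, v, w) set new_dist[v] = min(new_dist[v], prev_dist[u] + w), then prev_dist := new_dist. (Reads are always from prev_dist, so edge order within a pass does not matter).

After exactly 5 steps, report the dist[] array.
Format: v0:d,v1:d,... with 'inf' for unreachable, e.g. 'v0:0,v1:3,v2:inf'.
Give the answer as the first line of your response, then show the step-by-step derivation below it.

v0:24,v1:15,v2:inf,v3:inf,v4:13,v5:0,v6:16

step 1: dist = v0:inf,v1:inf,v2:inf,v3:inf,v4:13,v5:0,v6:inf
step 2: dist = v0:inf,v1:15,v2:inf,v3:inf,v4:13,v5:0,v6:inf
step 3: dist = v0:inf,v1:15,v2:inf,v3:inf,v4:13,v5:0,v6:16
step 4: dist = v0:24,v1:15,v2:inf,v3:inf,v4:13,v5:0,v6:16
step 5: dist = v0:24,v1:15,v2:inf,v3:inf,v4:13,v5:0,v6:16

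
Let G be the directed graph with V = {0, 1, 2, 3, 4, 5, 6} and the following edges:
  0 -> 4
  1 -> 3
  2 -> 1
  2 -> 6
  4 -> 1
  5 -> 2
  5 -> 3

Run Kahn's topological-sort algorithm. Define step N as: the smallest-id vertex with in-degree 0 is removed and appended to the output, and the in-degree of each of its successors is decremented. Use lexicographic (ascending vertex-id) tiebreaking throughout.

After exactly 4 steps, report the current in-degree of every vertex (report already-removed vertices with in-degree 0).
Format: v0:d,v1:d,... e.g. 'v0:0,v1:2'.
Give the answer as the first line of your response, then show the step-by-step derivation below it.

v0:0,v1:0,v2:0,v3:1,v4:0,v5:0,v6:0

step 1: output 0; order=[0]; indeg=(0,2,1,2,0,0,1)
step 2: output 4; order=[0,4]; indeg=(0,1,1,2,0,0,1)
step 3: output 5; order=[0,4,5]; indeg=(0,1,0,1,0,0,1)
step 4: output 2; order=[0,4,5,2]; indeg=(0,0,0,1,0,0,0)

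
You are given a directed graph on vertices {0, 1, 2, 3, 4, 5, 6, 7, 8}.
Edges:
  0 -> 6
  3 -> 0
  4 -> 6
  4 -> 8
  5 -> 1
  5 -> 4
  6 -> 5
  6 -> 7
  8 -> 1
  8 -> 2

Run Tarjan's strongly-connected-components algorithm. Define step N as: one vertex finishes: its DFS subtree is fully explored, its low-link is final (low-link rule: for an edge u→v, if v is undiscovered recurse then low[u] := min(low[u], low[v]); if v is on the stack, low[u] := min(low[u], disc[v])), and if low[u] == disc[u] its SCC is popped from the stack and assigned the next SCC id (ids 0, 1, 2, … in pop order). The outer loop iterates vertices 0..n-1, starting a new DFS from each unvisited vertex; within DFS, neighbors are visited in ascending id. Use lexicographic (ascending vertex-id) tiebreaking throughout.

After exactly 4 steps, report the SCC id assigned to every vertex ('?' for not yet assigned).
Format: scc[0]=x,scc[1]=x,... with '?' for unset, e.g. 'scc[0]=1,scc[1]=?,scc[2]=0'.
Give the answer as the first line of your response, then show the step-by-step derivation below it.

scc[0]=?,scc[1]=0,scc[2]=1,scc[3]=?,scc[4]=?,scc[5]=?,scc[6]=?,scc[7]=?,scc[8]=2

step 1: low=(low[0]=0,low[1]=3,low[2]=?,low[3]=?,low[4]=?,low[5]=2,low[6]=1,low[7]=?,low[8]=?); scc=(scc[0]=?,scc[1]=0,scc[2]=?,scc[3]=?,scc[4]=?,scc[5]=?,scc[6]=?,scc[7]=?,scc[8]=?)
step 2: low=(low[0]=0,low[1]=3,low[2]=6,low[3]=?,low[4]=1,low[5]=2,low[6]=1,low[7]=?,low[8]=5); scc=(scc[0]=?,scc[1]=0,scc[2]=1,scc[3]=?,scc[4]=?,scc[5]=?,scc[6]=?,scc[7]=?,scc[8]=?)
step 3: low=(low[0]=0,low[1]=3,low[2]=6,low[3]=?,low[4]=1,low[5]=2,low[6]=1,low[7]=?,low[8]=5); scc=(scc[0]=?,scc[1]=0,scc[2]=1,scc[3]=?,scc[4]=?,scc[5]=?,scc[6]=?,scc[7]=?,scc[8]=2)
step 4: low=(low[0]=0,low[1]=3,low[2]=6,low[3]=?,low[4]=1,low[5]=2,low[6]=1,low[7]=?,low[8]=5); scc=(scc[0]=?,scc[1]=0,scc[2]=1,scc[3]=?,scc[4]=?,scc[5]=?,scc[6]=?,scc[7]=?,scc[8]=2)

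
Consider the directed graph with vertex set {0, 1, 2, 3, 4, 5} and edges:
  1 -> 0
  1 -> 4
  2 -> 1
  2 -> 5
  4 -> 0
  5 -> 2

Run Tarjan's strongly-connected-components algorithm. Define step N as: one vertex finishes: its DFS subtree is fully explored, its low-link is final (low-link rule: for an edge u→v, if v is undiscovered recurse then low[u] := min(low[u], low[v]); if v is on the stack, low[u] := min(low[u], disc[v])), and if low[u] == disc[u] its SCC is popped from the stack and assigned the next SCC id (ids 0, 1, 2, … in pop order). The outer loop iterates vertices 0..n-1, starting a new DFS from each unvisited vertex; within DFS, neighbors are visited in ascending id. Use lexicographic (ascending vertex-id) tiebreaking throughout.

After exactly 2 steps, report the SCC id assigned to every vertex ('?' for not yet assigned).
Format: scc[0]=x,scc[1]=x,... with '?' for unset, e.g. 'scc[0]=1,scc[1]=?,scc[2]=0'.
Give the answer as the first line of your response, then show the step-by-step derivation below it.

scc[0]=0,scc[1]=?,scc[2]=?,scc[3]=?,scc[4]=1,scc[5]=?

step 1: low=(low[0]=0,low[1]=?,low[2]=?,low[3]=?,low[4]=?,low[5]=?); scc=(scc[0]=0,scc[1]=?,scc[2]=?,scc[3]=?,scc[4]=?,scc[5]=?)
step 2: low=(low[0]=0,low[1]=1,low[2]=?,low[3]=?,low[4]=2,low[5]=?); scc=(scc[0]=0,scc[1]=?,scc[2]=?,scc[3]=?,scc[4]=1,scc[5]=?)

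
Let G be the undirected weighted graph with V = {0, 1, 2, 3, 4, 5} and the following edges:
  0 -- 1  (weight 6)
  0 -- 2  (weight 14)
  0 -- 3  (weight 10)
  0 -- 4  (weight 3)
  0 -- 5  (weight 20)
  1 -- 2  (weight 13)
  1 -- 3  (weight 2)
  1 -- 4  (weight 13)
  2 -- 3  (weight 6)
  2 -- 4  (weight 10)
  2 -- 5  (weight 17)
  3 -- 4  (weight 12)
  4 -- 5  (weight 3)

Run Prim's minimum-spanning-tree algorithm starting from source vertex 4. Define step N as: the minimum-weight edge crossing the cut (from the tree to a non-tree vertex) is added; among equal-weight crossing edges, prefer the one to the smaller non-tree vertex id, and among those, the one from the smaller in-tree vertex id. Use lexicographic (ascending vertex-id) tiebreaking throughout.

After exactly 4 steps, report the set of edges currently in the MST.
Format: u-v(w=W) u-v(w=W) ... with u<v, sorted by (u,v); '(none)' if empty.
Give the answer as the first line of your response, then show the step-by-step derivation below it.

0-1(w=6) 0-4(w=3) 1-3(w=2) 4-5(w=3)

step 1: add edge 0-4 (w=3); MST = {0-4(w=3)}
step 2: add edge 4-5 (w=3); MST = {0-4(w=3) 4-5(w=3)}
step 3: add edge 0-1 (w=6); MST = {0-1(w=6) 0-4(w=3) 4-5(w=3)}
step 4: add edge 1-3 (w=2); MST = {0-1(w=6) 0-4(w=3) 1-3(w=2) 4-5(w=3)}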